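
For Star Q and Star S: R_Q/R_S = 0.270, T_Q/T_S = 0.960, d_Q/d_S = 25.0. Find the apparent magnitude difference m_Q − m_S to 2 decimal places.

L_Q/L_S = (0.270)²(0.960)⁴ = 0.06192.
F_Q/F_S = (L_Q/L_S)/(d_Q/d_S)² = 0.06192/625.0 = 9.907×10^-5.
m_Q − m_S = −2.5 log₁₀(9.907×10^-5) = 10.01.

10.01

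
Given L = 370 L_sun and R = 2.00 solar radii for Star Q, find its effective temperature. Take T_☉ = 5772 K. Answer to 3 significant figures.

T/T_☉ = (L/L_☉)^(1/4) / (R/R_☉)^(1/2)
T = 5772 × (370)^(1/4) / √(2.00) = 5772 × 4.386 / 1.414 = 1.790×10^4 K.

1.79×10^4 K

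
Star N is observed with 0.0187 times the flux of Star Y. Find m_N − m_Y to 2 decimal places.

4.32

m_N − m_Y = −2.5 log₁₀(F_N/F_Y) = −2.5 log₁₀(0.0187) = −2.5 × (-1.728) = 4.320.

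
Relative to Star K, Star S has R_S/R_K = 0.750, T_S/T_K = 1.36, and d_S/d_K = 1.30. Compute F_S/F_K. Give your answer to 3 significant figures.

L_S/L_K = (R_S/R_K)²(T_S/T_K)⁴ = (0.750)² × (1.36)⁴ = 1.924.
F_S/F_K = (L_S/L_K)/(d_S/d_K)² = 1.924 / (1.30)² = 1.139.

1.14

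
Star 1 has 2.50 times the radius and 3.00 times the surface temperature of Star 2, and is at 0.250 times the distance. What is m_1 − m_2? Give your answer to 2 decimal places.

-9.77

L_1/L_2 = (2.50)²(3.00)⁴ = 506.2.
F_1/F_2 = (L_1/L_2)/(d_1/d_2)² = 506.2/0.06250 = 8100.
m_1 − m_2 = −2.5 log₁₀(8100) = -9.77.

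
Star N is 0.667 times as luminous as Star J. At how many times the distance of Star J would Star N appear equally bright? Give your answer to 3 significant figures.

Equal flux requires L_N/d_N² = L_J/d_J², so d_N/d_J = √(L_N/L_J)
= √(0.667) = 0.8167.

0.817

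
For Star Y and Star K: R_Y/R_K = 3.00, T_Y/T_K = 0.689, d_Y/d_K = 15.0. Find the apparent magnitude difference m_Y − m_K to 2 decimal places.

5.11

L_Y/L_K = (3.00)²(0.689)⁴ = 2.028.
F_Y/F_K = (L_Y/L_K)/(d_Y/d_K)² = 2.028/225.0 = 0.009014.
m_Y − m_K = −2.5 log₁₀(0.009014) = 5.11.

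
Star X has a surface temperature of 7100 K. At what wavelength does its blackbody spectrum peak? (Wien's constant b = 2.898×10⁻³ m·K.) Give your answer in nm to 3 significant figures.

408 nm

λ_max = b/T = 2.898×10⁻³ / 7100 = 4.08×10^-7 m = 408.2 nm.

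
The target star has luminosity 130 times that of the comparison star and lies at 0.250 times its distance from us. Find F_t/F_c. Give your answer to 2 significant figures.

F = L/(4πd²), so F_t/F_c = (L_t/L_c) / (d_t/d_c)²
= 130 / (0.250)² = 130 / 0.06250 = 2080.

2.1×10^3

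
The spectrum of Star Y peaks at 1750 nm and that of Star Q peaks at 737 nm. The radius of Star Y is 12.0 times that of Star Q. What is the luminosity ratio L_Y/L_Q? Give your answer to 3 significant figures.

4.53

Wien's law gives T ∝ 1/λ_max, so T_Y/T_Q = λ_Q/λ_Y = 737/1750 = 0.4211.
Then L ∝ R²T⁴ gives L_Y/L_Q = (12.0)² × (0.4211)⁴ = 144.0 × 0.03146 = 4.530.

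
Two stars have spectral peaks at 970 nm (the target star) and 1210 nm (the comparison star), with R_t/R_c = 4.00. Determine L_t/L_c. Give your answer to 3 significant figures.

38.7

Wien's law gives T ∝ 1/λ_max, so T_t/T_c = λ_c/λ_t = 1210/970 = 1.247.
Then L ∝ R²T⁴ gives L_t/L_c = (4.00)² × (1.247)⁴ = 16.00 × 2.421 = 38.74.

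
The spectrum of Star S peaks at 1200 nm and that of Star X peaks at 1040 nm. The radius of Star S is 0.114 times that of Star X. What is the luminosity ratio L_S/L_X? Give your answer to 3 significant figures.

Wien's law gives T ∝ 1/λ_max, so T_S/T_X = λ_X/λ_S = 1040/1200 = 0.8667.
Then L ∝ R²T⁴ gives L_S/L_X = (0.114)² × (0.8667)⁴ = 0.01300 × 0.5642 = 0.007332.

0.00733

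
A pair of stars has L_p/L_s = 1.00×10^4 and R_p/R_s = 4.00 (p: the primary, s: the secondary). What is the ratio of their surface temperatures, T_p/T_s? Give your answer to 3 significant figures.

5.00

L ∝ R²T⁴ gives T ∝ (L/R²)^(1/4), so
T_p/T_s = (1.00×10^4 / 4.00²)^(1/4) = (625.0)^(1/4) = 5.000.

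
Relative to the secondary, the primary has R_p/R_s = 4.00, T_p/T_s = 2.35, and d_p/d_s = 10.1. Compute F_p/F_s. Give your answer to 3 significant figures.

4.78

L_p/L_s = (R_p/R_s)²(T_p/T_s)⁴ = (4.00)² × (2.35)⁴ = 488.0.
F_p/F_s = (L_p/L_s)/(d_p/d_s)² = 488.0 / (10.1)² = 4.784.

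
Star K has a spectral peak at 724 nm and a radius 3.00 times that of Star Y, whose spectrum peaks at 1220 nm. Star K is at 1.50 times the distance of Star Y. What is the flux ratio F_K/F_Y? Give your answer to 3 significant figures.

32.3

Wien's law: T_K/T_Y = λ_Y/λ_K = 1220/724 = 1.685.
L_K/L_Y = (R_K/R_Y)²(T_K/T_Y)⁴ = (3.00)²(1.685)⁴ = 72.57.
F_K/F_Y = (L_K/L_Y)/(d_K/d_Y)² = 72.57/(1.50)² = 32.25.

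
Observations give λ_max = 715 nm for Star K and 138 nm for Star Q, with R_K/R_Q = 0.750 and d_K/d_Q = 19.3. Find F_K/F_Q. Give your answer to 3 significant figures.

Wien's law: T_K/T_Q = λ_Q/λ_K = 138/715 = 0.1930.
L_K/L_Q = (R_K/R_Q)²(T_K/T_Q)⁴ = (0.750)²(0.1930)⁴ = 7.806×10^-4.
F_K/F_Q = (L_K/L_Q)/(d_K/d_Q)² = 7.806×10^-4/(19.3)² = 2.096×10^-6.

2.10×10^-6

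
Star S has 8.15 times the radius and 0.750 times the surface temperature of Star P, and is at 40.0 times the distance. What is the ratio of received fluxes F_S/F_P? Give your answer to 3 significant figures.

0.0131

L_S/L_P = (R_S/R_P)²(T_S/T_P)⁴ = (8.15)² × (0.750)⁴ = 21.02.
F_S/F_P = (L_S/L_P)/(d_S/d_P)² = 21.02 / (40.0)² = 0.01314.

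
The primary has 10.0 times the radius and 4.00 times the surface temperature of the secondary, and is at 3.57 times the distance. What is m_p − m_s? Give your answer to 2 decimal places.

-8.26

L_p/L_s = (10.0)²(4.00)⁴ = 2.560×10^4.
F_p/F_s = (L_p/L_s)/(d_p/d_s)² = 2.560×10^4/12.74 = 2009.
m_p − m_s = −2.5 log₁₀(2009) = -8.26.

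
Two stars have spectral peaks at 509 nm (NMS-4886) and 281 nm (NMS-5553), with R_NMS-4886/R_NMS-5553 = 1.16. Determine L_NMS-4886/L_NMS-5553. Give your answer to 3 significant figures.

0.125

Wien's law gives T ∝ 1/λ_max, so T_NMS-4886/T_NMS-5553 = λ_NMS-5553/λ_NMS-4886 = 281/509 = 0.5521.
Then L ∝ R²T⁴ gives L_NMS-4886/L_NMS-5553 = (1.16)² × (0.5521)⁴ = 1.346 × 0.09289 = 0.1250.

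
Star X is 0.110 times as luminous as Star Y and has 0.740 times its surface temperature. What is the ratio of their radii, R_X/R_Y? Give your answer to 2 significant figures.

0.61

L ∝ R²T⁴ gives R ∝ √L / T², so
R_X/R_Y = √(0.110) / (0.740)² = 0.3317 / 0.5476 = 0.6057.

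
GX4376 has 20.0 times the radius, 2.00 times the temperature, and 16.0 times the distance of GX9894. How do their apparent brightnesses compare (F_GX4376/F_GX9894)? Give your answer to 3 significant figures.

L_GX4376/L_GX9894 = (R_GX4376/R_GX9894)²(T_GX4376/T_GX9894)⁴ = (20.0)² × (2.00)⁴ = 6400.
F_GX4376/F_GX9894 = (L_GX4376/L_GX9894)/(d_GX4376/d_GX9894)² = 6400 / (16.0)² = 25.00.

25.0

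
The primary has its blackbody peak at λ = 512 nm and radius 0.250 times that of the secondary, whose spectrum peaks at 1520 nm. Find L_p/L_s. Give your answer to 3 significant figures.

Wien's law gives T ∝ 1/λ_max, so T_p/T_s = λ_s/λ_p = 1520/512 = 2.969.
Then L ∝ R²T⁴ gives L_p/L_s = (0.250)² × (2.969)⁴ = 0.06250 × 77.68 = 4.855.

4.85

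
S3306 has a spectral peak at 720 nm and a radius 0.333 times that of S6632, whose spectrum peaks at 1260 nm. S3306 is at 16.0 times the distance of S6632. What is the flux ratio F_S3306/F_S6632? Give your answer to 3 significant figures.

Wien's law: T_S3306/T_S6632 = λ_S6632/λ_S3306 = 1260/720 = 1.750.
L_S3306/L_S6632 = (R_S3306/R_S6632)²(T_S3306/T_S6632)⁴ = (0.333)²(1.750)⁴ = 1.040.
F_S3306/F_S6632 = (L_S3306/L_S6632)/(d_S3306/d_S6632)² = 1.040/(16.0)² = 0.004063.

0.00406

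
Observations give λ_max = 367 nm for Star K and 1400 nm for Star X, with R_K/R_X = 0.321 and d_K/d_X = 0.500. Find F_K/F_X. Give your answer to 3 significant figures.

87.3

Wien's law: T_K/T_X = λ_X/λ_K = 1400/367 = 3.815.
L_K/L_X = (R_K/R_X)²(T_K/T_X)⁴ = (0.321)²(3.815)⁴ = 21.82.
F_K/F_X = (L_K/L_X)/(d_K/d_X)² = 21.82/(0.500)² = 87.28.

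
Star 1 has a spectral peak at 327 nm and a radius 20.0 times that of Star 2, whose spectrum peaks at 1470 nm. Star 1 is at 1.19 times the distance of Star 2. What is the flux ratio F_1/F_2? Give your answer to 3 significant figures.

Wien's law: T_1/T_2 = λ_2/λ_1 = 1470/327 = 4.495.
L_1/L_2 = (R_1/R_2)²(T_1/T_2)⁴ = (20.0)²(4.495)⁴ = 1.634×10^5.
F_1/F_2 = (L_1/L_2)/(d_1/d_2)² = 1.634×10^5/(1.19)² = 1.154×10^5.

1.15×10^5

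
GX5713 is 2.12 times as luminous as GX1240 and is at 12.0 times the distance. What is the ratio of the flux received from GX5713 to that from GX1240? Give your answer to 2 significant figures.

F = L/(4πd²), so F_GX5713/F_GX1240 = (L_GX5713/L_GX1240) / (d_GX5713/d_GX1240)²
= 2.12 / (12.0)² = 2.12 / 144.0 = 0.01472.

0.015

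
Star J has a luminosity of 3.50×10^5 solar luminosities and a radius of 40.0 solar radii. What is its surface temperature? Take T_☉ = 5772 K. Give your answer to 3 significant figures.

T/T_☉ = (L/L_☉)^(1/4) / (R/R_☉)^(1/2)
T = 5772 × (3.50×10^5)^(1/4) / √(40.0) = 5772 × 24.32 / 6.325 = 2.220×10^4 K.

2.22×10^4 K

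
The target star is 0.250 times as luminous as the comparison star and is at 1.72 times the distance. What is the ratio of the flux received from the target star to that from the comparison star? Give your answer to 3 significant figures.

0.0845

F = L/(4πd²), so F_t/F_c = (L_t/L_c) / (d_t/d_c)²
= 0.250 / (1.72)² = 0.250 / 2.958 = 0.08451.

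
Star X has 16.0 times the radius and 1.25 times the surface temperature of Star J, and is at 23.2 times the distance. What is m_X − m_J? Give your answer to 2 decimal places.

L_X/L_J = (16.0)²(1.25)⁴ = 625.0.
F_X/F_J = (L_X/L_J)/(d_X/d_J)² = 625.0/538.2 = 1.161.
m_X − m_J = −2.5 log₁₀(1.161) = -0.16.

-0.16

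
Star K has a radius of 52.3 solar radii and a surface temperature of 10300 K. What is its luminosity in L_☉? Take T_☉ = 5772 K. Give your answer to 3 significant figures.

L/L_☉ = (R/R_☉)² (T/T_☉)⁴ = (52.3)² × (10300/5772)⁴
       = 2735 × (1.784)⁴ = 2735 × 10.14 = 2.774×10^4.

2.77×10^4 L_☉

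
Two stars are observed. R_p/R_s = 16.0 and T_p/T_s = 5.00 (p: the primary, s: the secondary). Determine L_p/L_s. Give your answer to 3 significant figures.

1.60×10^5

From the Stefan–Boltzmann law, L ∝ R²T⁴, so
L_p/L_s = (R_p/R_s)² (T_p/T_s)⁴ = (16.0)² × (5.00)⁴ = 256.0 × 625.0 = 1.600×10^5.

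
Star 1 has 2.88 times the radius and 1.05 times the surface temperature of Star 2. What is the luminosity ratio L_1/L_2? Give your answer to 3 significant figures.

From the Stefan–Boltzmann law, L ∝ R²T⁴, so
L_1/L_2 = (R_1/R_2)² (T_1/T_2)⁴ = (2.88)² × (1.05)⁴ = 8.294 × 1.216 = 10.08.

10.1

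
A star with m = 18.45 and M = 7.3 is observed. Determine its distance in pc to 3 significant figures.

1.70×10^3 pc

m − M = 5 log₁₀(d/10 pc)
18.45 − (7.3) = 11.15 = 5 log₁₀(d/10)
d = 10 × 10^(11.15/5) = 10 × 10^2.230 = 1698 pc.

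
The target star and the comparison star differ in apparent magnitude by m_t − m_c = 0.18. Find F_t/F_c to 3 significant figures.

F_t/F_c = 10^(−(m_t − m_c)/2.5) = 10^(-0.18/2.5) = 10^-0.072 = 0.8472.

0.847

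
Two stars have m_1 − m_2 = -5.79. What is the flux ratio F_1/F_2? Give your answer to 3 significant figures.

207

F_1/F_2 = 10^(−(m_1 − m_2)/2.5) = 10^(5.79/2.5) = 10^2.316 = 207.0.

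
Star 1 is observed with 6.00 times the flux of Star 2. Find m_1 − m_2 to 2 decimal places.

m_1 − m_2 = −2.5 log₁₀(F_1/F_2) = −2.5 log₁₀(6.00) = −2.5 × (0.778) = -1.945.

-1.95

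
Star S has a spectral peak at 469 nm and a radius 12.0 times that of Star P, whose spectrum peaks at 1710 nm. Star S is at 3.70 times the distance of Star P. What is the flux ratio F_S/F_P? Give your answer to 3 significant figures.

Wien's law: T_S/T_P = λ_P/λ_S = 1710/469 = 3.646.
L_S/L_P = (R_S/R_P)²(T_S/T_P)⁴ = (12.0)²(3.646)⁴ = 2.545×10^4.
F_S/F_P = (L_S/L_P)/(d_S/d_P)² = 2.545×10^4/(3.70)² = 1859.

1.86×10^3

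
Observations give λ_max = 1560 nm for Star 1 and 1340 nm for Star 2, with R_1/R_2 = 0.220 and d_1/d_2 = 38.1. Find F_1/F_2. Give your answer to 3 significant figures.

1.82×10^-5

Wien's law: T_1/T_2 = λ_2/λ_1 = 1340/1560 = 0.8590.
L_1/L_2 = (R_1/R_2)²(T_1/T_2)⁴ = (0.220)²(0.8590)⁴ = 0.02635.
F_1/F_2 = (L_1/L_2)/(d_1/d_2)² = 0.02635/(38.1)² = 1.815×10^-5.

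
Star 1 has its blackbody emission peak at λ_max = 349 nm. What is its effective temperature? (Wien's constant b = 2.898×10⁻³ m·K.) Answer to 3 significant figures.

T = b/λ_max = 2.898×10⁻³ / (349×10⁻⁹) = 8304 K.

8.30×10^3 K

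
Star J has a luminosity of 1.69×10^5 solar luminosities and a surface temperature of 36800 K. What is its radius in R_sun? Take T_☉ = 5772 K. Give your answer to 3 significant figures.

R/R_☉ = √(L/L_☉) / (T/T_☉)² = √(1.69×10^5) / (6.376)²
       = 411.1 / 40.65 = 10.11.

10.1 R_sun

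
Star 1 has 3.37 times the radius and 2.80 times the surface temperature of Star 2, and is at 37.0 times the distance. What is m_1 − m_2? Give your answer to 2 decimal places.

L_1/L_2 = (3.37)²(2.80)⁴ = 698.1.
F_1/F_2 = (L_1/L_2)/(d_1/d_2)² = 698.1/1369 = 0.5099.
m_1 − m_2 = −2.5 log₁₀(0.5099) = 0.73.

0.73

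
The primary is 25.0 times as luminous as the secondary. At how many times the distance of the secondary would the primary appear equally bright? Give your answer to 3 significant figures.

5.00

Equal flux requires L_p/d_p² = L_s/d_s², so d_p/d_s = √(L_p/L_s)
= √(25.0) = 5.000.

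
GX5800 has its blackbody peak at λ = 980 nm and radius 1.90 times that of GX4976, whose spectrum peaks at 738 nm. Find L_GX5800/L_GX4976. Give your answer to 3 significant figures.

Wien's law gives T ∝ 1/λ_max, so T_GX5800/T_GX4976 = λ_GX4976/λ_GX5800 = 738/980 = 0.7531.
Then L ∝ R²T⁴ gives L_GX5800/L_GX4976 = (1.90)² × (0.7531)⁴ = 3.610 × 0.3216 = 1.161.

1.16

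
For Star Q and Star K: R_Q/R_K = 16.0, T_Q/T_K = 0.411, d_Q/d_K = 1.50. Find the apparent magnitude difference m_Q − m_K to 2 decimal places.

-1.28

L_Q/L_K = (16.0)²(0.411)⁴ = 7.305.
F_Q/F_K = (L_Q/L_K)/(d_Q/d_K)² = 7.305/2.250 = 3.247.
m_Q − m_K = −2.5 log₁₀(3.247) = -1.28.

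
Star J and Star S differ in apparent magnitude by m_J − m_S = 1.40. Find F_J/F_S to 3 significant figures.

F_J/F_S = 10^(−(m_J − m_S)/2.5) = 10^(-1.40/2.5) = 10^-0.560 = 0.2754.

0.275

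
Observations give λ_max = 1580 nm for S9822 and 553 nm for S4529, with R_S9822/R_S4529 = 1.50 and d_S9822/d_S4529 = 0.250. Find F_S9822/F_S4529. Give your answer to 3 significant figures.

0.540

Wien's law: T_S9822/T_S4529 = λ_S4529/λ_S9822 = 553/1580 = 0.3500.
L_S9822/L_S4529 = (R_S9822/R_S4529)²(T_S9822/T_S4529)⁴ = (1.50)²(0.3500)⁴ = 0.03376.
F_S9822/F_S4529 = (L_S9822/L_S4529)/(d_S9822/d_S4529)² = 0.03376/(0.250)² = 0.5402.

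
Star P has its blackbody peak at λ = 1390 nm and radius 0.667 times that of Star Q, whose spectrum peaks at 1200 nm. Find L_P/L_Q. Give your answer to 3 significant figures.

Wien's law gives T ∝ 1/λ_max, so T_P/T_Q = λ_Q/λ_P = 1200/1390 = 0.8633.
Then L ∝ R²T⁴ gives L_P/L_Q = (0.667)² × (0.8633)⁴ = 0.4449 × 0.5555 = 0.2471.

0.247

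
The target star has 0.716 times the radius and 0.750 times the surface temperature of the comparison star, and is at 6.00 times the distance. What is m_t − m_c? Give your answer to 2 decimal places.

5.87

L_t/L_c = (0.716)²(0.750)⁴ = 0.1622.
F_t/F_c = (L_t/L_c)/(d_t/d_c)² = 0.1622/36.00 = 0.004506.
m_t − m_c = −2.5 log₁₀(0.004506) = 5.87.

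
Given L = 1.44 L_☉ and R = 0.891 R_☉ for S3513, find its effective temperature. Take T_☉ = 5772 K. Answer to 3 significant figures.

T/T_☉ = (L/L_☉)^(1/4) / (R/R_☉)^(1/2)
T = 5772 × (1.44)^(1/4) / √(0.891) = 5772 × 1.095 / 0.9439 = 6699 K.

6.70×10^3 K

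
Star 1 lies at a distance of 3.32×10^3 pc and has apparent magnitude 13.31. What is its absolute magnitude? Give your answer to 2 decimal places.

0.70

M = m − 5 log₁₀(d/10 pc) = 13.31 − 5 log₁₀(3.32×10^3/10)
  = 13.31 − 5 × 2.521 = 13.31 − 12.61 = 0.70.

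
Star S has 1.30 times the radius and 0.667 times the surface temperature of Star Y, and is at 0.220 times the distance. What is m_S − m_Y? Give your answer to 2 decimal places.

L_S/L_Y = (1.30)²(0.667)⁴ = 0.3345.
F_S/F_Y = (L_S/L_Y)/(d_S/d_Y)² = 0.3345/0.04840 = 6.911.
m_S − m_Y = −2.5 log₁₀(6.911) = -2.10.

-2.10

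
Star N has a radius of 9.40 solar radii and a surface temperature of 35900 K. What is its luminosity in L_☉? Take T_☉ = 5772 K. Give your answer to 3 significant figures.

1.32×10^5 L_☉

L/L_☉ = (R/R_☉)² (T/T_☉)⁴ = (9.40)² × (35900/5772)⁴
       = 88.36 × (6.220)⁴ = 88.36 × 1496 = 1.322×10^5.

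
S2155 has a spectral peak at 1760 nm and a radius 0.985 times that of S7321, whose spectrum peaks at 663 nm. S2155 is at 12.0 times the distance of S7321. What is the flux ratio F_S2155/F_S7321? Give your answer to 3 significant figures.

1.36×10^-4

Wien's law: T_S2155/T_S7321 = λ_S7321/λ_S2155 = 663/1760 = 0.3767.
L_S2155/L_S7321 = (R_S2155/R_S7321)²(T_S2155/T_S7321)⁴ = (0.985)²(0.3767)⁴ = 0.01954.
F_S2155/F_S7321 = (L_S2155/L_S7321)/(d_S2155/d_S7321)² = 0.01954/(12.0)² = 1.357×10^-4.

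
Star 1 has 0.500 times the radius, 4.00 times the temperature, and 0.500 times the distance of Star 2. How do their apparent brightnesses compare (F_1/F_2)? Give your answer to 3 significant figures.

256

L_1/L_2 = (R_1/R_2)²(T_1/T_2)⁴ = (0.500)² × (4.00)⁴ = 64.00.
F_1/F_2 = (L_1/L_2)/(d_1/d_2)² = 64.00 / (0.500)² = 256.0.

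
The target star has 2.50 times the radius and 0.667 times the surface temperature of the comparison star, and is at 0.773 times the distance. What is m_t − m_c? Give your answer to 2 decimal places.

L_t/L_c = (2.50)²(0.667)⁴ = 1.237.
F_t/F_c = (L_t/L_c)/(d_t/d_c)² = 1.237/0.5975 = 2.070.
m_t − m_c = −2.5 log₁₀(2.070) = -0.79.

-0.79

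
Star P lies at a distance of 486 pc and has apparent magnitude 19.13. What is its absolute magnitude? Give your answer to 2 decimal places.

10.70

M = m − 5 log₁₀(d/10 pc) = 19.13 − 5 log₁₀(486/10)
  = 19.13 − 5 × 1.687 = 19.13 − 8.43 = 10.70.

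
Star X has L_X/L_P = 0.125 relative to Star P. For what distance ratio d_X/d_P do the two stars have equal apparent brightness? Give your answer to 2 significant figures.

Equal flux requires L_X/d_X² = L_P/d_P², so d_X/d_P = √(L_X/L_P)
= √(0.125) = 0.3536.

0.35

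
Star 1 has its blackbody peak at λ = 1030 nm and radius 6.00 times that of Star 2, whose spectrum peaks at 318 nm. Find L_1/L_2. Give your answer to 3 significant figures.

0.327

Wien's law gives T ∝ 1/λ_max, so T_1/T_2 = λ_2/λ_1 = 318/1030 = 0.3087.
Then L ∝ R²T⁴ gives L_1/L_2 = (6.00)² × (0.3087)⁴ = 36.00 × 0.009086 = 0.3271.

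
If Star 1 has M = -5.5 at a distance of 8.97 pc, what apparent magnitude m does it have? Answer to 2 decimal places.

-5.74

m = M + 5 log₁₀(d/10 pc) = -5.5 + 5 log₁₀(8.97/10)
  = -5.5 + 5 × -0.047 = -5.5 + -0.24 = -5.74.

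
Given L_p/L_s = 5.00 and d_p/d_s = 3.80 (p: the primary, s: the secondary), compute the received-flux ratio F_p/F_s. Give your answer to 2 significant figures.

0.35

F = L/(4πd²), so F_p/F_s = (L_p/L_s) / (d_p/d_s)²
= 5.00 / (3.80)² = 5.00 / 14.44 = 0.3463.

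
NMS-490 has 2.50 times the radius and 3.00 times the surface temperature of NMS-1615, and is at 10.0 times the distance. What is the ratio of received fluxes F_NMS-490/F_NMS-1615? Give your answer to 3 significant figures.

5.06

L_NMS-490/L_NMS-1615 = (R_NMS-490/R_NMS-1615)²(T_NMS-490/T_NMS-1615)⁴ = (2.50)² × (3.00)⁴ = 506.2.
F_NMS-490/F_NMS-1615 = (L_NMS-490/L_NMS-1615)/(d_NMS-490/d_NMS-1615)² = 506.2 / (10.0)² = 5.062.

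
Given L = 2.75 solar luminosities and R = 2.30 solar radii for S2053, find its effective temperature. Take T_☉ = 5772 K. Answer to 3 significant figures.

4.90×10^3 K

T/T_☉ = (L/L_☉)^(1/4) / (R/R_☉)^(1/2)
T = 5772 × (2.75)^(1/4) / √(2.30) = 5772 × 1.288 / 1.517 = 4901 K.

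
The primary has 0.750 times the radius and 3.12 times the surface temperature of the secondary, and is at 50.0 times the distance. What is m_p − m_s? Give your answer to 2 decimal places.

4.18

L_p/L_s = (0.750)²(3.12)⁴ = 53.30.
F_p/F_s = (L_p/L_s)/(d_p/d_s)² = 53.30/2500 = 0.02132.
m_p − m_s = −2.5 log₁₀(0.02132) = 4.18.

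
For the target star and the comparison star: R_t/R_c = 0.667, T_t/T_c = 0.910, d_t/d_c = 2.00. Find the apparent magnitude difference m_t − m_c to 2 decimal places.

2.79

L_t/L_c = (0.667)²(0.910)⁴ = 0.3051.
F_t/F_c = (L_t/L_c)/(d_t/d_c)² = 0.3051/4.000 = 0.07627.
m_t − m_c = −2.5 log₁₀(0.07627) = 2.79.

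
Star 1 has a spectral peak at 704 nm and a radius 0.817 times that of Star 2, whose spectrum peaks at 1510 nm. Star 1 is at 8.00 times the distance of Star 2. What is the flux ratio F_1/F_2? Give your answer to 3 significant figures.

Wien's law: T_1/T_2 = λ_2/λ_1 = 1510/704 = 2.145.
L_1/L_2 = (R_1/R_2)²(T_1/T_2)⁴ = (0.817)²(2.145)⁴ = 14.13.
F_1/F_2 = (L_1/L_2)/(d_1/d_2)² = 14.13/(8.00)² = 0.2207.

0.221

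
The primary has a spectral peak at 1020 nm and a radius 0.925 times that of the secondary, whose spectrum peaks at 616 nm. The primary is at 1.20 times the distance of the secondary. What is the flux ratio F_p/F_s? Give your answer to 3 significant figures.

0.0790

Wien's law: T_p/T_s = λ_s/λ_p = 616/1020 = 0.6039.
L_p/L_s = (R_p/R_s)²(T_p/T_s)⁴ = (0.925)²(0.6039)⁴ = 0.1138.
F_p/F_s = (L_p/L_s)/(d_p/d_s)² = 0.1138/(1.20)² = 0.07904.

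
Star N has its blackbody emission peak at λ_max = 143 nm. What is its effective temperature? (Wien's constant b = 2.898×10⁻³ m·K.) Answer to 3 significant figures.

2.03×10^4 K

T = b/λ_max = 2.898×10⁻³ / (143×10⁻⁹) = 2.027×10^4 K.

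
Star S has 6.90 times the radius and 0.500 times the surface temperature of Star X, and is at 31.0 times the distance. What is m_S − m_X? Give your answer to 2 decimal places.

6.27

L_S/L_X = (6.90)²(0.500)⁴ = 2.976.
F_S/F_X = (L_S/L_X)/(d_S/d_X)² = 2.976/961.0 = 0.003096.
m_S − m_X = −2.5 log₁₀(0.003096) = 6.27.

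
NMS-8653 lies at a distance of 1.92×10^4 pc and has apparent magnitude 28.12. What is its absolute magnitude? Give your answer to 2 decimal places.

M = m − 5 log₁₀(d/10 pc) = 28.12 − 5 log₁₀(1.92×10^4/10)
  = 28.12 − 5 × 3.283 = 28.12 − 16.42 = 11.70.

11.70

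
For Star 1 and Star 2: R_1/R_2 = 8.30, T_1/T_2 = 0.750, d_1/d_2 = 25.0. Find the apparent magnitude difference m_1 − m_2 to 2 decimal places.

3.64

L_1/L_2 = (8.30)²(0.750)⁴ = 21.80.
F_1/F_2 = (L_1/L_2)/(d_1/d_2)² = 21.80/625.0 = 0.03488.
m_1 − m_2 = −2.5 log₁₀(0.03488) = 3.64.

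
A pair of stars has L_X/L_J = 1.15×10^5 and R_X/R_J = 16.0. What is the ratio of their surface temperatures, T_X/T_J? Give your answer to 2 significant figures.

L ∝ R²T⁴ gives T ∝ (L/R²)^(1/4), so
T_X/T_J = (1.15×10^5 / 16.0²)^(1/4) = (449.2)^(1/4) = 4.604.

4.6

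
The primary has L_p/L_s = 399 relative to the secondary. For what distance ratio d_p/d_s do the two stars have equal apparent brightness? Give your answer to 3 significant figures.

20.0

Equal flux requires L_p/d_p² = L_s/d_s², so d_p/d_s = √(L_p/L_s)
= √(399) = 19.97.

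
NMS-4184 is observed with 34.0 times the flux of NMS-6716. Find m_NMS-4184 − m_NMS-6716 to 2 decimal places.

-3.83

m_NMS-4184 − m_NMS-6716 = −2.5 log₁₀(F_NMS-4184/F_NMS-6716) = −2.5 log₁₀(34.0) = −2.5 × (1.531) = -3.829.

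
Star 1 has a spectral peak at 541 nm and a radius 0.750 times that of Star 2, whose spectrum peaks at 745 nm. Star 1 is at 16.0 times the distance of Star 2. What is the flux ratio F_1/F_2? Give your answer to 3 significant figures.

0.00790

Wien's law: T_1/T_2 = λ_2/λ_1 = 745/541 = 1.377.
L_1/L_2 = (R_1/R_2)²(T_1/T_2)⁴ = (0.750)²(1.377)⁴ = 2.023.
F_1/F_2 = (L_1/L_2)/(d_1/d_2)² = 2.023/(16.0)² = 0.007902.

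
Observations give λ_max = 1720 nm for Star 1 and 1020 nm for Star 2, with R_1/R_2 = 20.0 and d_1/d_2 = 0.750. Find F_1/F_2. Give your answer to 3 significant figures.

87.9

Wien's law: T_1/T_2 = λ_2/λ_1 = 1020/1720 = 0.5930.
L_1/L_2 = (R_1/R_2)²(T_1/T_2)⁴ = (20.0)²(0.5930)⁴ = 49.47.
F_1/F_2 = (L_1/L_2)/(d_1/d_2)² = 49.47/(0.750)² = 87.95.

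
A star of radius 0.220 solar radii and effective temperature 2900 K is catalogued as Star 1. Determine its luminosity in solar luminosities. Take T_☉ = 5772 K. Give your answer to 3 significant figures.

0.00308 solar luminosities

L/L_☉ = (R/R_☉)² (T/T_☉)⁴ = (0.220)² × (2900/5772)⁴
       = 0.04840 × (0.5024)⁴ = 0.04840 × 0.06372 = 0.003084.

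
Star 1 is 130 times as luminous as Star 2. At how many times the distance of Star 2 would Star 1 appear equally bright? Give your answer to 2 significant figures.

Equal flux requires L_1/d_1² = L_2/d_2², so d_1/d_2 = √(L_1/L_2)
= √(130) = 11.40.

11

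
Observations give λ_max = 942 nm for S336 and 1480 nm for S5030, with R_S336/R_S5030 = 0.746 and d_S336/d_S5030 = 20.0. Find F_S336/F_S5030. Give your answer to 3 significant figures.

0.00848

Wien's law: T_S336/T_S5030 = λ_S5030/λ_S336 = 1480/942 = 1.571.
L_S336/L_S5030 = (R_S336/R_S5030)²(T_S336/T_S5030)⁴ = (0.746)²(1.571)⁴ = 3.391.
F_S336/F_S5030 = (L_S336/L_S5030)/(d_S336/d_S5030)² = 3.391/(20.0)² = 0.008477.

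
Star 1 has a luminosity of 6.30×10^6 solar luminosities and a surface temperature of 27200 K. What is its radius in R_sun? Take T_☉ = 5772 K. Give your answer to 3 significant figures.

R/R_☉ = √(L/L_☉) / (T/T_☉)² = √(6.30×10^6) / (4.712)²
       = 2510 / 22.21 = 113.0.

113 R_sun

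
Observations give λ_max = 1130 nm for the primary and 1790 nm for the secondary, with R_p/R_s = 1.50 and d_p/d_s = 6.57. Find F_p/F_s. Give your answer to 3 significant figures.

0.328

Wien's law: T_p/T_s = λ_s/λ_p = 1790/1130 = 1.584.
L_p/L_s = (R_p/R_s)²(T_p/T_s)⁴ = (1.50)²(1.584)⁴ = 14.17.
F_p/F_s = (L_p/L_s)/(d_p/d_s)² = 14.17/(6.57)² = 0.3282.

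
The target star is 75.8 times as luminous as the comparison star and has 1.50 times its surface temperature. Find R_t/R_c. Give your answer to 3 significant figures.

3.87

L ∝ R²T⁴ gives R ∝ √L / T², so
R_t/R_c = √(75.8) / (1.50)² = 8.706 / 2.250 = 3.869.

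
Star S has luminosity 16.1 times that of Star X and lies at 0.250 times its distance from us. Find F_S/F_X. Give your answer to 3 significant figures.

258

F = L/(4πd²), so F_S/F_X = (L_S/L_X) / (d_S/d_X)²
= 16.1 / (0.250)² = 16.1 / 0.06250 = 257.6.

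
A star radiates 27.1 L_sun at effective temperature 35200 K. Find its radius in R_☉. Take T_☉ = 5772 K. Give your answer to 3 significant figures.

0.140 R_☉

R/R_☉ = √(L/L_☉) / (T/T_☉)² = √(27.1) / (6.098)²
       = 5.206 / 37.19 = 0.1400.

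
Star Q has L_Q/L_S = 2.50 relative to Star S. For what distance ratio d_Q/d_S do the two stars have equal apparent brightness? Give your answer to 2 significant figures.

Equal flux requires L_Q/d_Q² = L_S/d_S², so d_Q/d_S = √(L_Q/L_S)
= √(2.50) = 1.581.

1.6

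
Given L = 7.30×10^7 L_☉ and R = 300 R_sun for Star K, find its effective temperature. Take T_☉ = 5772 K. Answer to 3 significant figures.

T/T_☉ = (L/L_☉)^(1/4) / (R/R_☉)^(1/2)
T = 5772 × (7.30×10^7)^(1/4) / √(300) = 5772 × 92.43 / 17.32 = 3.080×10^4 K.

3.08×10^4 K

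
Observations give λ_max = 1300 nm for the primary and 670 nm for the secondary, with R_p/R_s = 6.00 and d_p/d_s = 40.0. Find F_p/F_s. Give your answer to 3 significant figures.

Wien's law: T_p/T_s = λ_s/λ_p = 670/1300 = 0.5154.
L_p/L_s = (R_p/R_s)²(T_p/T_s)⁴ = (6.00)²(0.5154)⁴ = 2.540.
F_p/F_s = (L_p/L_s)/(d_p/d_s)² = 2.540/(40.0)² = 0.001587.

0.00159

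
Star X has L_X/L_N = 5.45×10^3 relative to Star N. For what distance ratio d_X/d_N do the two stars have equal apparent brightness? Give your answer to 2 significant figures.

Equal flux requires L_X/d_X² = L_N/d_N², so d_X/d_N = √(L_X/L_N)
= √(5.45×10^3) = 73.82.

74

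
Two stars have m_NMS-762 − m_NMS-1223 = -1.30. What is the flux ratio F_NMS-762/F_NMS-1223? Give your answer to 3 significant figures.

F_NMS-762/F_NMS-1223 = 10^(−(m_NMS-762 − m_NMS-1223)/2.5) = 10^(1.30/2.5) = 10^0.520 = 3.311.

3.31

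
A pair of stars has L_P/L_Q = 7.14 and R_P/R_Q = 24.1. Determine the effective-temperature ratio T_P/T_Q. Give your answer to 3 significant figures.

L ∝ R²T⁴ gives T ∝ (L/R²)^(1/4), so
T_P/T_Q = (7.14 / 24.1²)^(1/4) = (0.01229)^(1/4) = 0.3330.

0.333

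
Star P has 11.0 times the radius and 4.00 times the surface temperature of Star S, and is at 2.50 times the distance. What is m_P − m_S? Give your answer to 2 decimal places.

L_P/L_S = (11.0)²(4.00)⁴ = 3.098×10^4.
F_P/F_S = (L_P/L_S)/(d_P/d_S)² = 3.098×10^4/6.250 = 4956.
m_P − m_S = −2.5 log₁₀(4956) = -9.24.

-9.24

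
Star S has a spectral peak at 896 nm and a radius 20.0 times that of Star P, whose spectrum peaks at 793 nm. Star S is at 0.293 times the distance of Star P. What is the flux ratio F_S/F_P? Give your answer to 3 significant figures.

2.86×10^3

Wien's law: T_S/T_P = λ_P/λ_S = 793/896 = 0.8850.
L_S/L_P = (R_S/R_P)²(T_S/T_P)⁴ = (20.0)²(0.8850)⁴ = 245.4.
F_S/F_P = (L_S/L_P)/(d_S/d_P)² = 245.4/(0.293)² = 2859.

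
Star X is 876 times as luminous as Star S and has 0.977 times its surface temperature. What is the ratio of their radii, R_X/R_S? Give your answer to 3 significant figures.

31.0

L ∝ R²T⁴ gives R ∝ √L / T², so
R_X/R_S = √(876) / (0.977)² = 29.60 / 0.9545 = 31.01.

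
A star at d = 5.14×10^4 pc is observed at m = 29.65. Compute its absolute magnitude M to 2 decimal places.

M = m − 5 log₁₀(d/10 pc) = 29.65 − 5 log₁₀(5.14×10^4/10)
  = 29.65 − 5 × 3.711 = 29.65 − 18.55 = 11.10.

11.10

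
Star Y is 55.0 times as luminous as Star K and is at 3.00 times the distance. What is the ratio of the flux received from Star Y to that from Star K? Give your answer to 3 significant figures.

F = L/(4πd²), so F_Y/F_K = (L_Y/L_K) / (d_Y/d_K)²
= 55.0 / (3.00)² = 55.0 / 9.000 = 6.111.

6.11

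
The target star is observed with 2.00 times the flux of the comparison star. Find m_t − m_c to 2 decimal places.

m_t − m_c = −2.5 log₁₀(F_t/F_c) = −2.5 log₁₀(2.00) = −2.5 × (0.301) = -0.753.

-0.75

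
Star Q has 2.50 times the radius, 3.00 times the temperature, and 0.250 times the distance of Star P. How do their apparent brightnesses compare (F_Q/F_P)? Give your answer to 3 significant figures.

L_Q/L_P = (R_Q/R_P)²(T_Q/T_P)⁴ = (2.50)² × (3.00)⁴ = 506.2.
F_Q/F_P = (L_Q/L_P)/(d_Q/d_P)² = 506.2 / (0.250)² = 8100.

8.10×10^3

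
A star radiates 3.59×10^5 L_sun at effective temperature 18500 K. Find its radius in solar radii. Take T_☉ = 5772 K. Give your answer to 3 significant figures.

R/R_☉ = √(L/L_☉) / (T/T_☉)² = √(3.59×10^5) / (3.205)²
       = 599.2 / 10.27 = 58.33.

58.3 solar radii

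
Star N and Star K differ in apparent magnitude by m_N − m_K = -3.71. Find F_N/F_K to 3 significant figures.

30.5

F_N/F_K = 10^(−(m_N − m_K)/2.5) = 10^(3.71/2.5) = 10^1.484 = 30.48.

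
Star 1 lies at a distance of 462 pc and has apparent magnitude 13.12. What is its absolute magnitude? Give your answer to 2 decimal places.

4.80

M = m − 5 log₁₀(d/10 pc) = 13.12 − 5 log₁₀(462/10)
  = 13.12 − 5 × 1.665 = 13.12 − 8.32 = 4.80.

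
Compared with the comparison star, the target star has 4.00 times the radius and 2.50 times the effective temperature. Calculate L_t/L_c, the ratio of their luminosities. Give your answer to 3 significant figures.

From the Stefan–Boltzmann law, L ∝ R²T⁴, so
L_t/L_c = (R_t/R_c)² (T_t/T_c)⁴ = (4.00)² × (2.50)⁴ = 16.00 × 39.06 = 625.0.

625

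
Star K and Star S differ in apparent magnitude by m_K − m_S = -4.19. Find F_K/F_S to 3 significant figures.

47.4

F_K/F_S = 10^(−(m_K − m_S)/2.5) = 10^(4.19/2.5) = 10^1.676 = 47.42.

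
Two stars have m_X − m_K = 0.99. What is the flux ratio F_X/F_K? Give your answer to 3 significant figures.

F_X/F_K = 10^(−(m_X − m_K)/2.5) = 10^(-0.99/2.5) = 10^-0.396 = 0.4018.

0.402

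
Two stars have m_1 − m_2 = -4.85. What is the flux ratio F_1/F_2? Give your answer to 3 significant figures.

87.1

F_1/F_2 = 10^(−(m_1 − m_2)/2.5) = 10^(4.85/2.5) = 10^1.940 = 87.10.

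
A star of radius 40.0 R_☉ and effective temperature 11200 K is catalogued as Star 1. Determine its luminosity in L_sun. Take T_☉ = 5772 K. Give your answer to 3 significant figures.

2.27×10^4 L_sun

L/L_☉ = (R/R_☉)² (T/T_☉)⁴ = (40.0)² × (11200/5772)⁴
       = 1600 × (1.940)⁴ = 1600 × 14.18 = 2.268×10^4.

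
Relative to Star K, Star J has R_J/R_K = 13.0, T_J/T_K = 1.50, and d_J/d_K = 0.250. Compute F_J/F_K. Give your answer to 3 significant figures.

L_J/L_K = (R_J/R_K)²(T_J/T_K)⁴ = (13.0)² × (1.50)⁴ = 855.6.
F_J/F_K = (L_J/L_K)/(d_J/d_K)² = 855.6 / (0.250)² = 1.369×10^4.

1.37×10^4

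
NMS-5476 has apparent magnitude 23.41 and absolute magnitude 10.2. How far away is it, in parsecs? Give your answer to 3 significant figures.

m − M = 5 log₁₀(d/10 pc)
23.41 − (10.2) = 13.21 = 5 log₁₀(d/10)
d = 10 × 10^(13.21/5) = 10 × 10^2.642 = 4385 pc.

4.39×10^3 pc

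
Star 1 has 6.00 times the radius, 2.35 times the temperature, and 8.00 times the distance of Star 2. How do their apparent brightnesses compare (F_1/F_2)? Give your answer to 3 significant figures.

L_1/L_2 = (R_1/R_2)²(T_1/T_2)⁴ = (6.00)² × (2.35)⁴ = 1098.
F_1/F_2 = (L_1/L_2)/(d_1/d_2)² = 1098 / (8.00)² = 17.16.

17.2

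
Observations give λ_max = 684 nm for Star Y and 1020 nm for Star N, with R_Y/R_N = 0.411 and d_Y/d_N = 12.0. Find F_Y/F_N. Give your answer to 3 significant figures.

Wien's law: T_Y/T_N = λ_N/λ_Y = 1020/684 = 1.491.
L_Y/L_N = (R_Y/R_N)²(T_Y/T_N)⁴ = (0.411)²(1.491)⁴ = 0.8353.
F_Y/F_N = (L_Y/L_N)/(d_Y/d_N)² = 0.8353/(12.0)² = 0.005801.

0.00580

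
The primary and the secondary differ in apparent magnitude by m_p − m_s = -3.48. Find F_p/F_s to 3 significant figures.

24.7

F_p/F_s = 10^(−(m_p − m_s)/2.5) = 10^(3.48/2.5) = 10^1.392 = 24.66.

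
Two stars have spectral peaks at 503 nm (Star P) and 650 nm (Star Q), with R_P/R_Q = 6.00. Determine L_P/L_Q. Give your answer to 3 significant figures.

Wien's law gives T ∝ 1/λ_max, so T_P/T_Q = λ_Q/λ_P = 650/503 = 1.292.
Then L ∝ R²T⁴ gives L_P/L_Q = (6.00)² × (1.292)⁴ = 36.00 × 2.789 = 100.4.

100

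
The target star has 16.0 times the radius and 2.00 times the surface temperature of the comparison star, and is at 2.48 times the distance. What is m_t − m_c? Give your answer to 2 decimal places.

L_t/L_c = (16.0)²(2.00)⁴ = 4096.
F_t/F_c = (L_t/L_c)/(d_t/d_c)² = 4096/6.150 = 666.0.
m_t − m_c = −2.5 log₁₀(666.0) = -7.06.

-7.06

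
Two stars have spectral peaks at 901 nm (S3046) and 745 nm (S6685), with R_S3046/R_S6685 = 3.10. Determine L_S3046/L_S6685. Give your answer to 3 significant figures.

4.49

Wien's law gives T ∝ 1/λ_max, so T_S3046/T_S6685 = λ_S6685/λ_S3046 = 745/901 = 0.8269.
Then L ∝ R²T⁴ gives L_S3046/L_S6685 = (3.10)² × (0.8269)⁴ = 9.610 × 0.4674 = 4.492.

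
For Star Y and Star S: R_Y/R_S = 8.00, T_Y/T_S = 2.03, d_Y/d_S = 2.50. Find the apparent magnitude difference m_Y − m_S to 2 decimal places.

-5.60

L_Y/L_S = (8.00)²(2.03)⁴ = 1087.
F_Y/F_S = (L_Y/L_S)/(d_Y/d_S)² = 1087/6.250 = 173.9.
m_Y − m_S = −2.5 log₁₀(173.9) = -5.60.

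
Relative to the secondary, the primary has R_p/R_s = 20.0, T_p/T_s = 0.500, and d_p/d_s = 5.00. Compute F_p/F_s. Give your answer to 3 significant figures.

1.00

L_p/L_s = (R_p/R_s)²(T_p/T_s)⁴ = (20.0)² × (0.500)⁴ = 25.00.
F_p/F_s = (L_p/L_s)/(d_p/d_s)² = 25.00 / (5.00)² = 1.000.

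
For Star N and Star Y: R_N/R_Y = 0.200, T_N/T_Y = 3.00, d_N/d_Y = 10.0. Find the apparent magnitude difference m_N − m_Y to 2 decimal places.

3.72

L_N/L_Y = (0.200)²(3.00)⁴ = 3.240.
F_N/F_Y = (L_N/L_Y)/(d_N/d_Y)² = 3.240/100.0 = 0.03240.
m_N − m_Y = −2.5 log₁₀(0.03240) = 3.72.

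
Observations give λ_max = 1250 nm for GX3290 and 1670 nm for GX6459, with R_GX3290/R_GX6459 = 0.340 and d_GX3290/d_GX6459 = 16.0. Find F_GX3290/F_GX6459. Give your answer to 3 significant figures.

Wien's law: T_GX3290/T_GX6459 = λ_GX6459/λ_GX3290 = 1670/1250 = 1.336.
L_GX3290/L_GX6459 = (R_GX3290/R_GX6459)²(T_GX3290/T_GX6459)⁴ = (0.340)²(1.336)⁴ = 0.3683.
F_GX3290/F_GX6459 = (L_GX3290/L_GX6459)/(d_GX3290/d_GX6459)² = 0.3683/(16.0)² = 0.001439.

0.00144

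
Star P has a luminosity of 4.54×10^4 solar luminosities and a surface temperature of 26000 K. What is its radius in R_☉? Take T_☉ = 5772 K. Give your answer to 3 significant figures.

10.5 R_☉

R/R_☉ = √(L/L_☉) / (T/T_☉)² = √(4.54×10^4) / (4.505)²
       = 213.1 / 20.29 = 10.50.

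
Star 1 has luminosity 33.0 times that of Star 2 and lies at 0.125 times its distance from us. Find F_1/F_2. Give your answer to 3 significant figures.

2.11×10^3

F = L/(4πd²), so F_1/F_2 = (L_1/L_2) / (d_1/d_2)²
= 33.0 / (0.125)² = 33.0 / 0.01562 = 2112.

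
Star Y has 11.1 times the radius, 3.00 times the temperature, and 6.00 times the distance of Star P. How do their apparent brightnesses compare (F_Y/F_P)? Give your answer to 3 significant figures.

277

L_Y/L_P = (R_Y/R_P)²(T_Y/T_P)⁴ = (11.1)² × (3.00)⁴ = 9980.
F_Y/F_P = (L_Y/L_P)/(d_Y/d_P)² = 9980 / (6.00)² = 277.2.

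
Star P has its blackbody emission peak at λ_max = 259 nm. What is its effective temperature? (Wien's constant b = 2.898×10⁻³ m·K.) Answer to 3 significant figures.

1.12×10^4 K

T = b/λ_max = 2.898×10⁻³ / (259×10⁻⁹) = 1.119×10^4 K.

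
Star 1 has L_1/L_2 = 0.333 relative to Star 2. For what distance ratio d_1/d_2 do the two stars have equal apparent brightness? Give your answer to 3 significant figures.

Equal flux requires L_1/d_1² = L_2/d_2², so d_1/d_2 = √(L_1/L_2)
= √(0.333) = 0.5771.

0.577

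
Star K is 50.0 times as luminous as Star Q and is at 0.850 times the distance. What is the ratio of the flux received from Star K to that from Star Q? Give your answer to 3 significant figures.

F = L/(4πd²), so F_K/F_Q = (L_K/L_Q) / (d_K/d_Q)²
= 50.0 / (0.850)² = 50.0 / 0.7225 = 69.20.

69.2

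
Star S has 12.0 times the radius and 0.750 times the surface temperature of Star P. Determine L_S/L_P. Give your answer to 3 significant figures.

45.6

From the Stefan–Boltzmann law, L ∝ R²T⁴, so
L_S/L_P = (R_S/R_P)² (T_S/T_P)⁴ = (12.0)² × (0.750)⁴ = 144.0 × 0.3164 = 45.56.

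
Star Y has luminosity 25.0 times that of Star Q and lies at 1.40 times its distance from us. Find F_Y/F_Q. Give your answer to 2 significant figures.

F = L/(4πd²), so F_Y/F_Q = (L_Y/L_Q) / (d_Y/d_Q)²
= 25.0 / (1.40)² = 25.0 / 1.960 = 12.76.

13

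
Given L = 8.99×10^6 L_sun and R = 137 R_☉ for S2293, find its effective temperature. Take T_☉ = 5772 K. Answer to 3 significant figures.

2.70×10^4 K

T/T_☉ = (L/L_☉)^(1/4) / (R/R_☉)^(1/2)
T = 5772 × (8.99×10^6)^(1/4) / √(137) = 5772 × 54.76 / 11.70 = 2.700×10^4 K.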